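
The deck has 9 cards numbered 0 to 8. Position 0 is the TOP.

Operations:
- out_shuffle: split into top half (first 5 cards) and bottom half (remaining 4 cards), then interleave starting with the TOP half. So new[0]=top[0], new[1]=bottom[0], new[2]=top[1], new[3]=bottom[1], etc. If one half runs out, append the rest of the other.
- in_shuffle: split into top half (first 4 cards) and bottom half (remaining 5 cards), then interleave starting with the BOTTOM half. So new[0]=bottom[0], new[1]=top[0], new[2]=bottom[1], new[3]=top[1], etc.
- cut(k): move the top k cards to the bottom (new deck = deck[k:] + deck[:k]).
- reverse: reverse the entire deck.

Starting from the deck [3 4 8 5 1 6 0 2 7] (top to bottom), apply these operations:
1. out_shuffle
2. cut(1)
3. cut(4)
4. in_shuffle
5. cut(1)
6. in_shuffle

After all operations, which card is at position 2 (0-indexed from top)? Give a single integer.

After op 1 (out_shuffle): [3 6 4 0 8 2 5 7 1]
After op 2 (cut(1)): [6 4 0 8 2 5 7 1 3]
After op 3 (cut(4)): [2 5 7 1 3 6 4 0 8]
After op 4 (in_shuffle): [3 2 6 5 4 7 0 1 8]
After op 5 (cut(1)): [2 6 5 4 7 0 1 8 3]
After op 6 (in_shuffle): [7 2 0 6 1 5 8 4 3]
Position 2: card 0.

Answer: 0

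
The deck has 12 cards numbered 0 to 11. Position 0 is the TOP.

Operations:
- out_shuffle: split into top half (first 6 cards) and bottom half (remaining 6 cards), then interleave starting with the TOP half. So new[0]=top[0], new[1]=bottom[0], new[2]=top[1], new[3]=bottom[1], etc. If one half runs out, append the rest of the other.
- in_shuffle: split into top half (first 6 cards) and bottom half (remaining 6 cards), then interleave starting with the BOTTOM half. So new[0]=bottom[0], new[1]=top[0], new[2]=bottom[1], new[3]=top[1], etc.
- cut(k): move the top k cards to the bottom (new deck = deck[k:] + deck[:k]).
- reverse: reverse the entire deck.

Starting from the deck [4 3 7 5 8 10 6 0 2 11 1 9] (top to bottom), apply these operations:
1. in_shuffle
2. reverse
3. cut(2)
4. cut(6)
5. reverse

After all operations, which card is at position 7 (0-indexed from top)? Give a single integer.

Answer: 10

Derivation:
After op 1 (in_shuffle): [6 4 0 3 2 7 11 5 1 8 9 10]
After op 2 (reverse): [10 9 8 1 5 11 7 2 3 0 4 6]
After op 3 (cut(2)): [8 1 5 11 7 2 3 0 4 6 10 9]
After op 4 (cut(6)): [3 0 4 6 10 9 8 1 5 11 7 2]
After op 5 (reverse): [2 7 11 5 1 8 9 10 6 4 0 3]
Position 7: card 10.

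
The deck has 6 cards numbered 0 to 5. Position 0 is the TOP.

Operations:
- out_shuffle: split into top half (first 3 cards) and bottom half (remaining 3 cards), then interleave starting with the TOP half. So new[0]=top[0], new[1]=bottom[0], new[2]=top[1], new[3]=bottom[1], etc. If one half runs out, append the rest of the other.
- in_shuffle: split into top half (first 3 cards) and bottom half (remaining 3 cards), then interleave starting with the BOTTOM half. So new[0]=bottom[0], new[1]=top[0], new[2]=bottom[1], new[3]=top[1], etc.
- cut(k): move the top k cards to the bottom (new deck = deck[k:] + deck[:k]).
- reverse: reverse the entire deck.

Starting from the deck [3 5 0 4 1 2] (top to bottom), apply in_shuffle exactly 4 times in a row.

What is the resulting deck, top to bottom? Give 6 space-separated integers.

After op 1 (in_shuffle): [4 3 1 5 2 0]
After op 2 (in_shuffle): [5 4 2 3 0 1]
After op 3 (in_shuffle): [3 5 0 4 1 2]
After op 4 (in_shuffle): [4 3 1 5 2 0]

Answer: 4 3 1 5 2 0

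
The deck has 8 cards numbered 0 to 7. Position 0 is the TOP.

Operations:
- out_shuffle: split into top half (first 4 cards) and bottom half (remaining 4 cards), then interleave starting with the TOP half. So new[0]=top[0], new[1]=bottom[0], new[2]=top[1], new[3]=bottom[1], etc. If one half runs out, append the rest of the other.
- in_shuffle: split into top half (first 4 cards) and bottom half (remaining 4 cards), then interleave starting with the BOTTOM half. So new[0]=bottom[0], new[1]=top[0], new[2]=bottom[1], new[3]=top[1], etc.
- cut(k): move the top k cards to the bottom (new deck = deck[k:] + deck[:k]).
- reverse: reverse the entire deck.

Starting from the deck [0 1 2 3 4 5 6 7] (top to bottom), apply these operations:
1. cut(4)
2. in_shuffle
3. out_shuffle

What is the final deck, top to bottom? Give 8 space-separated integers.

After op 1 (cut(4)): [4 5 6 7 0 1 2 3]
After op 2 (in_shuffle): [0 4 1 5 2 6 3 7]
After op 3 (out_shuffle): [0 2 4 6 1 3 5 7]

Answer: 0 2 4 6 1 3 5 7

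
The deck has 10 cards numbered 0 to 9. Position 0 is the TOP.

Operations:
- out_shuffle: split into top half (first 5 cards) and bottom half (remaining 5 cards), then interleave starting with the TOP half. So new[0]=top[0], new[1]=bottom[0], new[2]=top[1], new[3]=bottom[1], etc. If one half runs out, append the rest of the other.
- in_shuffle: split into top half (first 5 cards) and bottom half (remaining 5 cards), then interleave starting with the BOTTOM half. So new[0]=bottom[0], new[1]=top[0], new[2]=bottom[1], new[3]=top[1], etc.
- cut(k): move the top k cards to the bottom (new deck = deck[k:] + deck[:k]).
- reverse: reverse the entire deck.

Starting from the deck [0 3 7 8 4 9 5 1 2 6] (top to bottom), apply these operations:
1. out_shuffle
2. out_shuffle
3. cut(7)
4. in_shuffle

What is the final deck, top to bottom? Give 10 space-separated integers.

Answer: 9 4 8 7 3 6 2 0 5 1

Derivation:
After op 1 (out_shuffle): [0 9 3 5 7 1 8 2 4 6]
After op 2 (out_shuffle): [0 1 9 8 3 2 5 4 7 6]
After op 3 (cut(7)): [4 7 6 0 1 9 8 3 2 5]
After op 4 (in_shuffle): [9 4 8 7 3 6 2 0 5 1]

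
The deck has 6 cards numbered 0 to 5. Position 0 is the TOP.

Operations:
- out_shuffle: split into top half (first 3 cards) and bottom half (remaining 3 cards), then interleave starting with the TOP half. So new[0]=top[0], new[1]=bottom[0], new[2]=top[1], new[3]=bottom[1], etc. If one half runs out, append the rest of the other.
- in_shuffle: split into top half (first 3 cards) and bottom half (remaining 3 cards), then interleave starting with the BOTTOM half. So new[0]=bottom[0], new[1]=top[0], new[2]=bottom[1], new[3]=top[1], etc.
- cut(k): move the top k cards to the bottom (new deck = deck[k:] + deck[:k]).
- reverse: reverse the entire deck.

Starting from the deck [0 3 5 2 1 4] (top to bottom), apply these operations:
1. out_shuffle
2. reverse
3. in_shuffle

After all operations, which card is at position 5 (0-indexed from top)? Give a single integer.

After op 1 (out_shuffle): [0 2 3 1 5 4]
After op 2 (reverse): [4 5 1 3 2 0]
After op 3 (in_shuffle): [3 4 2 5 0 1]
Position 5: card 1.

Answer: 1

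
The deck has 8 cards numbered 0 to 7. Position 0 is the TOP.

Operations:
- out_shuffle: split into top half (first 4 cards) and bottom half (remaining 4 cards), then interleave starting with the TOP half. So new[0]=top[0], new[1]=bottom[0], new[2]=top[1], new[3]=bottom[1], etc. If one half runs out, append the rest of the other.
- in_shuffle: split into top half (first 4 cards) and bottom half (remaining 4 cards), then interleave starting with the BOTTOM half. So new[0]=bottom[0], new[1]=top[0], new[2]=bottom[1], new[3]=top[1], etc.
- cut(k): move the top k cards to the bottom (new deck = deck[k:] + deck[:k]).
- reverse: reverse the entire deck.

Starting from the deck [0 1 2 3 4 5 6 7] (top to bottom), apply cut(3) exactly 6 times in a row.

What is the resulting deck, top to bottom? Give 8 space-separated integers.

After op 1 (cut(3)): [3 4 5 6 7 0 1 2]
After op 2 (cut(3)): [6 7 0 1 2 3 4 5]
After op 3 (cut(3)): [1 2 3 4 5 6 7 0]
After op 4 (cut(3)): [4 5 6 7 0 1 2 3]
After op 5 (cut(3)): [7 0 1 2 3 4 5 6]
After op 6 (cut(3)): [2 3 4 5 6 7 0 1]

Answer: 2 3 4 5 6 7 0 1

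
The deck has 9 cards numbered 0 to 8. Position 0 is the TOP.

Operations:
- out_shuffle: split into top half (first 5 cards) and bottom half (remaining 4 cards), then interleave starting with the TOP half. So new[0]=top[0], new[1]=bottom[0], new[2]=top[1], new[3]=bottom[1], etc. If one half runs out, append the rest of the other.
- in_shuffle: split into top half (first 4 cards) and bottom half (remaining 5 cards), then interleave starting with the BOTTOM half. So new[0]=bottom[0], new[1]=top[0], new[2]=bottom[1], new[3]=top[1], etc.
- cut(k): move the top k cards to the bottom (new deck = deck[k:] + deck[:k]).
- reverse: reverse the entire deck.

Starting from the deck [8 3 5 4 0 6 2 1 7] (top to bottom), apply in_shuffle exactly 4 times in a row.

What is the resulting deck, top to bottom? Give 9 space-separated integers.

Answer: 4 1 5 2 3 6 8 0 7

Derivation:
After op 1 (in_shuffle): [0 8 6 3 2 5 1 4 7]
After op 2 (in_shuffle): [2 0 5 8 1 6 4 3 7]
After op 3 (in_shuffle): [1 2 6 0 4 5 3 8 7]
After op 4 (in_shuffle): [4 1 5 2 3 6 8 0 7]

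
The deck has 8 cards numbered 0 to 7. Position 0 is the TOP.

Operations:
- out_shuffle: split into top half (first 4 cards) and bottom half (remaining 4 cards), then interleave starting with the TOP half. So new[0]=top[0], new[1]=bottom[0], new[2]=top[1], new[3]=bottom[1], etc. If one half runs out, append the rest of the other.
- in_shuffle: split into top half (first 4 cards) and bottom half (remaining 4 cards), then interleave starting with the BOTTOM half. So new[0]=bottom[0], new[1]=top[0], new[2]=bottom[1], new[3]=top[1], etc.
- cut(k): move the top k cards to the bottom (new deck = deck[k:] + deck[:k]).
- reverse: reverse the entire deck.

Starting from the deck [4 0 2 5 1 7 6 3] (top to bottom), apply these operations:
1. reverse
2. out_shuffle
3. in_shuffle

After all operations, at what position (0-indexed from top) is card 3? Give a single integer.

Answer: 1

Derivation:
After op 1 (reverse): [3 6 7 1 5 2 0 4]
After op 2 (out_shuffle): [3 5 6 2 7 0 1 4]
After op 3 (in_shuffle): [7 3 0 5 1 6 4 2]
Card 3 is at position 1.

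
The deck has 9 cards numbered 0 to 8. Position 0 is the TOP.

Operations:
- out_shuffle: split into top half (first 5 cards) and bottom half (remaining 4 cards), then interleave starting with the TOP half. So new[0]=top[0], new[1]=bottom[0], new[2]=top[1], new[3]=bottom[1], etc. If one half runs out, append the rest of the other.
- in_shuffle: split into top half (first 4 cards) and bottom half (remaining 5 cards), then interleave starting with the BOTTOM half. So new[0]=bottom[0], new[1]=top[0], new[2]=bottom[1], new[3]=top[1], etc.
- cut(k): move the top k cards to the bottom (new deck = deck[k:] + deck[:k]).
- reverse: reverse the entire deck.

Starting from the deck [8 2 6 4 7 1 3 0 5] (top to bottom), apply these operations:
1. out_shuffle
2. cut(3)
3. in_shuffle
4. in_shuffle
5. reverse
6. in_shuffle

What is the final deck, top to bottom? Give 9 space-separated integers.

Answer: 1 2 3 6 0 4 5 7 8

Derivation:
After op 1 (out_shuffle): [8 1 2 3 6 0 4 5 7]
After op 2 (cut(3)): [3 6 0 4 5 7 8 1 2]
After op 3 (in_shuffle): [5 3 7 6 8 0 1 4 2]
After op 4 (in_shuffle): [8 5 0 3 1 7 4 6 2]
After op 5 (reverse): [2 6 4 7 1 3 0 5 8]
After op 6 (in_shuffle): [1 2 3 6 0 4 5 7 8]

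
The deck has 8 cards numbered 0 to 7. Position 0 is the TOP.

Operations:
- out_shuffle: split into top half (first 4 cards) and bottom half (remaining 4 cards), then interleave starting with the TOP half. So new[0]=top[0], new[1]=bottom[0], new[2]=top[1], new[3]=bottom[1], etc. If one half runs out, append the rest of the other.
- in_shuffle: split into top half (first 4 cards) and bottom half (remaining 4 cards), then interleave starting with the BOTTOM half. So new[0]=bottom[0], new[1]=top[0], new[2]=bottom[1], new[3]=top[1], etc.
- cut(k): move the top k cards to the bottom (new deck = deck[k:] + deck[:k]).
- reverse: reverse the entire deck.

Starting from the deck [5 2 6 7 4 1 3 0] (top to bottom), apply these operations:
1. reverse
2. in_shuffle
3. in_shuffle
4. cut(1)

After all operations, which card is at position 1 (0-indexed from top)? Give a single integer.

Answer: 1

Derivation:
After op 1 (reverse): [0 3 1 4 7 6 2 5]
After op 2 (in_shuffle): [7 0 6 3 2 1 5 4]
After op 3 (in_shuffle): [2 7 1 0 5 6 4 3]
After op 4 (cut(1)): [7 1 0 5 6 4 3 2]
Position 1: card 1.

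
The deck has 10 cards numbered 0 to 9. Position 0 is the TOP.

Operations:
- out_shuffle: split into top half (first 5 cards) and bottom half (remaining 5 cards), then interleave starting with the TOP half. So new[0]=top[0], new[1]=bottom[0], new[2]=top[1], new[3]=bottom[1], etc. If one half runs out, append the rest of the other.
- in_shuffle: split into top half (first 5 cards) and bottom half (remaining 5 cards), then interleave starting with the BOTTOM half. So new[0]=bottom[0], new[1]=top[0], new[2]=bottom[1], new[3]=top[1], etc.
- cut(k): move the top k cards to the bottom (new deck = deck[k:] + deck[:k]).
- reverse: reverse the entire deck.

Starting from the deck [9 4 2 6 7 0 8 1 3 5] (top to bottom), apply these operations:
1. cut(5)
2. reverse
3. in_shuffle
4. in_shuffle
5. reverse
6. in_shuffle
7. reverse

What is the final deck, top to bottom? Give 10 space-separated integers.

After op 1 (cut(5)): [0 8 1 3 5 9 4 2 6 7]
After op 2 (reverse): [7 6 2 4 9 5 3 1 8 0]
After op 3 (in_shuffle): [5 7 3 6 1 2 8 4 0 9]
After op 4 (in_shuffle): [2 5 8 7 4 3 0 6 9 1]
After op 5 (reverse): [1 9 6 0 3 4 7 8 5 2]
After op 6 (in_shuffle): [4 1 7 9 8 6 5 0 2 3]
After op 7 (reverse): [3 2 0 5 6 8 9 7 1 4]

Answer: 3 2 0 5 6 8 9 7 1 4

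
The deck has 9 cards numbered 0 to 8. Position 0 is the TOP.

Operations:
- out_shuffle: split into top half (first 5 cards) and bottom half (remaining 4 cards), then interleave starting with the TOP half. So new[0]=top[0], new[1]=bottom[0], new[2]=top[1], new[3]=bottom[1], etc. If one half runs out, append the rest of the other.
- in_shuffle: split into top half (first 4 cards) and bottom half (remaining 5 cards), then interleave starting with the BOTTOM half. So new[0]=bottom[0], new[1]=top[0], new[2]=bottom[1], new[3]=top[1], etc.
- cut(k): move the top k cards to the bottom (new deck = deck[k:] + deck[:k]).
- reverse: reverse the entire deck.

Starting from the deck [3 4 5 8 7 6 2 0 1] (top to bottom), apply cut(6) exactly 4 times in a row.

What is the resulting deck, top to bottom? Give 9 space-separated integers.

Answer: 2 0 1 3 4 5 8 7 6

Derivation:
After op 1 (cut(6)): [2 0 1 3 4 5 8 7 6]
After op 2 (cut(6)): [8 7 6 2 0 1 3 4 5]
After op 3 (cut(6)): [3 4 5 8 7 6 2 0 1]
After op 4 (cut(6)): [2 0 1 3 4 5 8 7 6]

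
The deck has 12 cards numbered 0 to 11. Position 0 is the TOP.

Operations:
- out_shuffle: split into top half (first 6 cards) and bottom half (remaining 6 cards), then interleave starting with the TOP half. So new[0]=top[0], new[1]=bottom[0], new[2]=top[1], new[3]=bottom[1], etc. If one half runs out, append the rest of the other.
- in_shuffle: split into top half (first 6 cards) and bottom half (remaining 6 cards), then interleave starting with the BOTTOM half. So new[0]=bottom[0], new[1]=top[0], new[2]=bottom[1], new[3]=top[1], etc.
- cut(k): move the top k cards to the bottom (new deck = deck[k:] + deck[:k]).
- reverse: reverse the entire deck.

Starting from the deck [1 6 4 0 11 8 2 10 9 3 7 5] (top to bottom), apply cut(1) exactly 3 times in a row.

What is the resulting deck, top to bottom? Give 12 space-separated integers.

After op 1 (cut(1)): [6 4 0 11 8 2 10 9 3 7 5 1]
After op 2 (cut(1)): [4 0 11 8 2 10 9 3 7 5 1 6]
After op 3 (cut(1)): [0 11 8 2 10 9 3 7 5 1 6 4]

Answer: 0 11 8 2 10 9 3 7 5 1 6 4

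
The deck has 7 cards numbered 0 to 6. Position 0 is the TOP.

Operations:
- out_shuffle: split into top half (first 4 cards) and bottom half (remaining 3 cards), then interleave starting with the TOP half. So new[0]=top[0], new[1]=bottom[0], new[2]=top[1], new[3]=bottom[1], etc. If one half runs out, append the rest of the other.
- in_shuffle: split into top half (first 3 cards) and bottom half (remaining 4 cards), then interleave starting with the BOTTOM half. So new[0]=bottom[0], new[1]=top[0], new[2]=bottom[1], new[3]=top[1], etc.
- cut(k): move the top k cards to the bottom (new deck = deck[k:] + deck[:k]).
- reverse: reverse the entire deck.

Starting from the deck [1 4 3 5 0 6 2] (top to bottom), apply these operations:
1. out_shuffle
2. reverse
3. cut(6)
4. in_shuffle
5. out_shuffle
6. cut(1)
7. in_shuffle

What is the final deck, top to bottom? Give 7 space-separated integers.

Answer: 6 4 0 1 5 2 3

Derivation:
After op 1 (out_shuffle): [1 0 4 6 3 2 5]
After op 2 (reverse): [5 2 3 6 4 0 1]
After op 3 (cut(6)): [1 5 2 3 6 4 0]
After op 4 (in_shuffle): [3 1 6 5 4 2 0]
After op 5 (out_shuffle): [3 4 1 2 6 0 5]
After op 6 (cut(1)): [4 1 2 6 0 5 3]
After op 7 (in_shuffle): [6 4 0 1 5 2 3]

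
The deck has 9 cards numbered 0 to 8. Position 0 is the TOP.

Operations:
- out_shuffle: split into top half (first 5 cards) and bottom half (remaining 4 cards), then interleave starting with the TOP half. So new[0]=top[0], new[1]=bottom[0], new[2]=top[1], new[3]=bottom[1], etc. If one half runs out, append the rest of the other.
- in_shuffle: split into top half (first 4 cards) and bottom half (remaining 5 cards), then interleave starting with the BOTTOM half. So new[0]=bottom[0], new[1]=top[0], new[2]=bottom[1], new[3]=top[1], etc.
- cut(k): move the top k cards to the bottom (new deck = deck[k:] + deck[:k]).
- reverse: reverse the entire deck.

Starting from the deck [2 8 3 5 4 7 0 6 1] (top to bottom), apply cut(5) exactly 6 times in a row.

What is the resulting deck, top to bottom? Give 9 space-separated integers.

Answer: 5 4 7 0 6 1 2 8 3

Derivation:
After op 1 (cut(5)): [7 0 6 1 2 8 3 5 4]
After op 2 (cut(5)): [8 3 5 4 7 0 6 1 2]
After op 3 (cut(5)): [0 6 1 2 8 3 5 4 7]
After op 4 (cut(5)): [3 5 4 7 0 6 1 2 8]
After op 5 (cut(5)): [6 1 2 8 3 5 4 7 0]
After op 6 (cut(5)): [5 4 7 0 6 1 2 8 3]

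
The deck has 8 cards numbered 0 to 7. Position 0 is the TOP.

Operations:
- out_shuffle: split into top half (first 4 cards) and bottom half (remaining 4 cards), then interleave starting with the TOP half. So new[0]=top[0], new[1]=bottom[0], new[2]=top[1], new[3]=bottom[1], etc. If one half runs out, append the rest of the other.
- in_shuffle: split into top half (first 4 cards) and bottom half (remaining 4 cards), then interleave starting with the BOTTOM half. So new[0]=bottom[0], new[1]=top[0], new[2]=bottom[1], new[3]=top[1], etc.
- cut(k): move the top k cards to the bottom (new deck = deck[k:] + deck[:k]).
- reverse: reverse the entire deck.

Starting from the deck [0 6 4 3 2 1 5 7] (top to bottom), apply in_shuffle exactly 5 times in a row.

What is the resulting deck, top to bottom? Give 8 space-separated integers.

Answer: 6 3 1 7 0 4 2 5

Derivation:
After op 1 (in_shuffle): [2 0 1 6 5 4 7 3]
After op 2 (in_shuffle): [5 2 4 0 7 1 3 6]
After op 3 (in_shuffle): [7 5 1 2 3 4 6 0]
After op 4 (in_shuffle): [3 7 4 5 6 1 0 2]
After op 5 (in_shuffle): [6 3 1 7 0 4 2 5]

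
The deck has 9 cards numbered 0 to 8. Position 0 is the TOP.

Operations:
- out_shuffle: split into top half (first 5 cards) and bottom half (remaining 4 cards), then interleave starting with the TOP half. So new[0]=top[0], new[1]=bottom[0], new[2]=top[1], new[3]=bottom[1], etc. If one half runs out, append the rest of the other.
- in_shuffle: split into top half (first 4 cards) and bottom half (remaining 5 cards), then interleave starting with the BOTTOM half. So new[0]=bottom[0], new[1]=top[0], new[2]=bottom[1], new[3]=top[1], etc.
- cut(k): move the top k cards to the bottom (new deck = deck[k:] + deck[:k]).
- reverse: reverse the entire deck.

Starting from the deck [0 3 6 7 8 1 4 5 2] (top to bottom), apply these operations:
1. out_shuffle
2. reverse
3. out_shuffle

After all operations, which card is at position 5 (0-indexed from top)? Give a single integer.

After op 1 (out_shuffle): [0 1 3 4 6 5 7 2 8]
After op 2 (reverse): [8 2 7 5 6 4 3 1 0]
After op 3 (out_shuffle): [8 4 2 3 7 1 5 0 6]
Position 5: card 1.

Answer: 1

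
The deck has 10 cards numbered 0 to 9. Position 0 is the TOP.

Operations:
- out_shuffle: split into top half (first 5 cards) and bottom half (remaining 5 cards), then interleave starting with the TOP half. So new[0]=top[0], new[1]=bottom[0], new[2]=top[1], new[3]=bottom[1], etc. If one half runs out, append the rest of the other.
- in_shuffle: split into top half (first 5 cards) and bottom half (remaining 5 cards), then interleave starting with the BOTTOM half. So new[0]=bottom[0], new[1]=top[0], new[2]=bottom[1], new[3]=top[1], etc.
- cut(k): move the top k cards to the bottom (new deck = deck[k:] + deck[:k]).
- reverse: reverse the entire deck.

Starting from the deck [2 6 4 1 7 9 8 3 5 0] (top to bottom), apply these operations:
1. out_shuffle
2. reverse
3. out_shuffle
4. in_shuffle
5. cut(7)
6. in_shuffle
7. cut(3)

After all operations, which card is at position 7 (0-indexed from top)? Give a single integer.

Answer: 1

Derivation:
After op 1 (out_shuffle): [2 9 6 8 4 3 1 5 7 0]
After op 2 (reverse): [0 7 5 1 3 4 8 6 9 2]
After op 3 (out_shuffle): [0 4 7 8 5 6 1 9 3 2]
After op 4 (in_shuffle): [6 0 1 4 9 7 3 8 2 5]
After op 5 (cut(7)): [8 2 5 6 0 1 4 9 7 3]
After op 6 (in_shuffle): [1 8 4 2 9 5 7 6 3 0]
After op 7 (cut(3)): [2 9 5 7 6 3 0 1 8 4]
Position 7: card 1.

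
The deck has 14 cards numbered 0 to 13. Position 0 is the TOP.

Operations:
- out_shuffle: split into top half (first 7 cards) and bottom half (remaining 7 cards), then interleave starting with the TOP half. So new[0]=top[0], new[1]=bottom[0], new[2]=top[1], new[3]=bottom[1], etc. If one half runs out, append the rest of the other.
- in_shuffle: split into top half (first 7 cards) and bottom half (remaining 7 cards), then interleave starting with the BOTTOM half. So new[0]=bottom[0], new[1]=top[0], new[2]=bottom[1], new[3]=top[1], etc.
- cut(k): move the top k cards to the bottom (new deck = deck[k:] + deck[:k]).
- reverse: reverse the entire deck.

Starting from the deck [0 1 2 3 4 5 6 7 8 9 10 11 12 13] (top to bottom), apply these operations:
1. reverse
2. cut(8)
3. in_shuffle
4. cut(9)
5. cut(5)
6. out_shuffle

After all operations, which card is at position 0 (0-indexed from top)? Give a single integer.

Answer: 12

Derivation:
After op 1 (reverse): [13 12 11 10 9 8 7 6 5 4 3 2 1 0]
After op 2 (cut(8)): [5 4 3 2 1 0 13 12 11 10 9 8 7 6]
After op 3 (in_shuffle): [12 5 11 4 10 3 9 2 8 1 7 0 6 13]
After op 4 (cut(9)): [1 7 0 6 13 12 5 11 4 10 3 9 2 8]
After op 5 (cut(5)): [12 5 11 4 10 3 9 2 8 1 7 0 6 13]
After op 6 (out_shuffle): [12 2 5 8 11 1 4 7 10 0 3 6 9 13]
Position 0: card 12.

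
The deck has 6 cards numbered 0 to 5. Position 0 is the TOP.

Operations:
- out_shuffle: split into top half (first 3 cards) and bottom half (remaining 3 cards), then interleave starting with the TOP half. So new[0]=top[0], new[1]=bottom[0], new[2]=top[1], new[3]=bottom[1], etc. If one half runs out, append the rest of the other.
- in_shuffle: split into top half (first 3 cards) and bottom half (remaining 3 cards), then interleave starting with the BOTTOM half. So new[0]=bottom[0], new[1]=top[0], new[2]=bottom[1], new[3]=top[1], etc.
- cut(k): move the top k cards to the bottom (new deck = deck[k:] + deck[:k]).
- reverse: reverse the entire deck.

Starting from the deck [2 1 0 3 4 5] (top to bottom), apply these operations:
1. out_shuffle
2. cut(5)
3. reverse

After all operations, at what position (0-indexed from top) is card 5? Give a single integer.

After op 1 (out_shuffle): [2 3 1 4 0 5]
After op 2 (cut(5)): [5 2 3 1 4 0]
After op 3 (reverse): [0 4 1 3 2 5]
Card 5 is at position 5.

Answer: 5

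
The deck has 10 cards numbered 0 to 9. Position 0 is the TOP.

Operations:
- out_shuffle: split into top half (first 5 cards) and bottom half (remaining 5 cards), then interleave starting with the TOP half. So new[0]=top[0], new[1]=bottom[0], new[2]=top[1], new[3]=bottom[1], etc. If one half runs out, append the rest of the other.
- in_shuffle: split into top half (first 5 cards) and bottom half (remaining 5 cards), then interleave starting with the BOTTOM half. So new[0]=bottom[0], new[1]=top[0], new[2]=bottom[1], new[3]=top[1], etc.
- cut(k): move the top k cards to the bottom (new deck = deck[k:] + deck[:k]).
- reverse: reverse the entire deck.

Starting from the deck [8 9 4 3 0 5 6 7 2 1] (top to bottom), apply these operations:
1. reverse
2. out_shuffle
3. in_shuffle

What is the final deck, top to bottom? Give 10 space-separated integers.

After op 1 (reverse): [1 2 7 6 5 0 3 4 9 8]
After op 2 (out_shuffle): [1 0 2 3 7 4 6 9 5 8]
After op 3 (in_shuffle): [4 1 6 0 9 2 5 3 8 7]

Answer: 4 1 6 0 9 2 5 3 8 7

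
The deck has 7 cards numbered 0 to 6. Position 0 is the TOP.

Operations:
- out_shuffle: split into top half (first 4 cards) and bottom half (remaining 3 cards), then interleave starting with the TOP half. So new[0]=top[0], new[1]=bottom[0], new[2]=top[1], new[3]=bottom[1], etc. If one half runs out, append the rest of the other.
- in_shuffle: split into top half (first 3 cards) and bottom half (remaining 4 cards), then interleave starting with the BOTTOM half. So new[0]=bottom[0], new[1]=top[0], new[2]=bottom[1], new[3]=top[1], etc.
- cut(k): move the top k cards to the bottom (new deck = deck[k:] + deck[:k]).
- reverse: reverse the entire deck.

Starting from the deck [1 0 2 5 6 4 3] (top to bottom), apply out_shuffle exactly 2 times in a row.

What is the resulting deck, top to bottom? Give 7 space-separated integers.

Answer: 1 2 6 3 0 5 4

Derivation:
After op 1 (out_shuffle): [1 6 0 4 2 3 5]
After op 2 (out_shuffle): [1 2 6 3 0 5 4]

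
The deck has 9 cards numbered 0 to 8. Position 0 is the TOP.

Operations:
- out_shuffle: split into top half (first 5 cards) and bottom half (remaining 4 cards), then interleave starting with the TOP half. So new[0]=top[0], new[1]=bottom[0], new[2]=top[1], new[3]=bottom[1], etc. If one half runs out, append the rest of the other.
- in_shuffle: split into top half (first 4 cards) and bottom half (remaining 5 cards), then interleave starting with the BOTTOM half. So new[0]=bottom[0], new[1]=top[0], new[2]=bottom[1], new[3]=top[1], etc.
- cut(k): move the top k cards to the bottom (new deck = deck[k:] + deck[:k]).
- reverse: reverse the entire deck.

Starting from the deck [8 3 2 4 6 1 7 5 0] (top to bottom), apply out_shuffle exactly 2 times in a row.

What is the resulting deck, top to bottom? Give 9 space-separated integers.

After op 1 (out_shuffle): [8 1 3 7 2 5 4 0 6]
After op 2 (out_shuffle): [8 5 1 4 3 0 7 6 2]

Answer: 8 5 1 4 3 0 7 6 2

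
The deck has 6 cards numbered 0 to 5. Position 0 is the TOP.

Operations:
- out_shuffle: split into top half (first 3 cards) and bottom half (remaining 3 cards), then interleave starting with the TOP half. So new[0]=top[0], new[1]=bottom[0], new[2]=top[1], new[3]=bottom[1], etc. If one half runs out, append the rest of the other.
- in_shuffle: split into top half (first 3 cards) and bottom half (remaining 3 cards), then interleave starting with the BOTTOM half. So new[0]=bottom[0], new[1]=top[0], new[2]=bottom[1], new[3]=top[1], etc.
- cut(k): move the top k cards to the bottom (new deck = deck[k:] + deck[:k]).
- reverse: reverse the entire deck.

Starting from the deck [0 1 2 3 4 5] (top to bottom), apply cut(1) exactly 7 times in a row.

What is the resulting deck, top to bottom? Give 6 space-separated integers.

Answer: 1 2 3 4 5 0

Derivation:
After op 1 (cut(1)): [1 2 3 4 5 0]
After op 2 (cut(1)): [2 3 4 5 0 1]
After op 3 (cut(1)): [3 4 5 0 1 2]
After op 4 (cut(1)): [4 5 0 1 2 3]
After op 5 (cut(1)): [5 0 1 2 3 4]
After op 6 (cut(1)): [0 1 2 3 4 5]
After op 7 (cut(1)): [1 2 3 4 5 0]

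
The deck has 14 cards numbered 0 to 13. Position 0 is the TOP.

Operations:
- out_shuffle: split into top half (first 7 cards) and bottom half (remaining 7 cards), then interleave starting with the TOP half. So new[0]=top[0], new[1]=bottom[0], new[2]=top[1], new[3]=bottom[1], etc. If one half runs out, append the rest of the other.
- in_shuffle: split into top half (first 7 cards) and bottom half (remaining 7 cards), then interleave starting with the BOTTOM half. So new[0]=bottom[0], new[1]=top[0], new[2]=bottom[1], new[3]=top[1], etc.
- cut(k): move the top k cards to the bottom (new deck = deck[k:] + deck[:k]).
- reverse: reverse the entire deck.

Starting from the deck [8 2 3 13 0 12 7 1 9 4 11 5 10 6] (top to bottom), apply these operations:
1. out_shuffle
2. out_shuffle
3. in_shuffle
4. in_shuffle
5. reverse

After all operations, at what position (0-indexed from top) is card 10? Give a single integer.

After op 1 (out_shuffle): [8 1 2 9 3 4 13 11 0 5 12 10 7 6]
After op 2 (out_shuffle): [8 11 1 0 2 5 9 12 3 10 4 7 13 6]
After op 3 (in_shuffle): [12 8 3 11 10 1 4 0 7 2 13 5 6 9]
After op 4 (in_shuffle): [0 12 7 8 2 3 13 11 5 10 6 1 9 4]
After op 5 (reverse): [4 9 1 6 10 5 11 13 3 2 8 7 12 0]
Card 10 is at position 4.

Answer: 4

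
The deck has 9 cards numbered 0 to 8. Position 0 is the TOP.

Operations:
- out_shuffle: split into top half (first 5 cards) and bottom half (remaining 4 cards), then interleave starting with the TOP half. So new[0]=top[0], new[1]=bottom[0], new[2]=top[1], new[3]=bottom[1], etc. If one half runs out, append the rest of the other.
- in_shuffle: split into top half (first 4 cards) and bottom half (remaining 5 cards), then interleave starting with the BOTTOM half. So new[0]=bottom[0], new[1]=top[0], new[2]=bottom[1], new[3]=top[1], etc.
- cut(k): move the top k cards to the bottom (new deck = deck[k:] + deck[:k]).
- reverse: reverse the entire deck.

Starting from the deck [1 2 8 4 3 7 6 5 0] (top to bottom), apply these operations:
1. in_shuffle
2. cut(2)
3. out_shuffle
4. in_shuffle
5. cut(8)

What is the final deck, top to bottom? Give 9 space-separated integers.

Answer: 5 6 7 3 4 8 2 1 0

Derivation:
After op 1 (in_shuffle): [3 1 7 2 6 8 5 4 0]
After op 2 (cut(2)): [7 2 6 8 5 4 0 3 1]
After op 3 (out_shuffle): [7 4 2 0 6 3 8 1 5]
After op 4 (in_shuffle): [6 7 3 4 8 2 1 0 5]
After op 5 (cut(8)): [5 6 7 3 4 8 2 1 0]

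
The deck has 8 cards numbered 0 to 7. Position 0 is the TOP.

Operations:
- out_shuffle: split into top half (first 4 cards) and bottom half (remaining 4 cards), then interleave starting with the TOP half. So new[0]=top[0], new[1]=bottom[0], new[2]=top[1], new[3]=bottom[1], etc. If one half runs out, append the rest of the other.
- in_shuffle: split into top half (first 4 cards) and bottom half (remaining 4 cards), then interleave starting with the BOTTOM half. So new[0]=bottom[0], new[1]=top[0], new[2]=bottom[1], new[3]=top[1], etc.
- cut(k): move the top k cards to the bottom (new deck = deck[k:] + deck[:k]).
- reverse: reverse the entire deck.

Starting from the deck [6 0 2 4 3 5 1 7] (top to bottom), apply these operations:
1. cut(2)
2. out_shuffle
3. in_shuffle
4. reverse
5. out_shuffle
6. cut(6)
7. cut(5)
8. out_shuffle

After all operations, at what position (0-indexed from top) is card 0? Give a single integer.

Answer: 7

Derivation:
After op 1 (cut(2)): [2 4 3 5 1 7 6 0]
After op 2 (out_shuffle): [2 1 4 7 3 6 5 0]
After op 3 (in_shuffle): [3 2 6 1 5 4 0 7]
After op 4 (reverse): [7 0 4 5 1 6 2 3]
After op 5 (out_shuffle): [7 1 0 6 4 2 5 3]
After op 6 (cut(6)): [5 3 7 1 0 6 4 2]
After op 7 (cut(5)): [6 4 2 5 3 7 1 0]
After op 8 (out_shuffle): [6 3 4 7 2 1 5 0]
Card 0 is at position 7.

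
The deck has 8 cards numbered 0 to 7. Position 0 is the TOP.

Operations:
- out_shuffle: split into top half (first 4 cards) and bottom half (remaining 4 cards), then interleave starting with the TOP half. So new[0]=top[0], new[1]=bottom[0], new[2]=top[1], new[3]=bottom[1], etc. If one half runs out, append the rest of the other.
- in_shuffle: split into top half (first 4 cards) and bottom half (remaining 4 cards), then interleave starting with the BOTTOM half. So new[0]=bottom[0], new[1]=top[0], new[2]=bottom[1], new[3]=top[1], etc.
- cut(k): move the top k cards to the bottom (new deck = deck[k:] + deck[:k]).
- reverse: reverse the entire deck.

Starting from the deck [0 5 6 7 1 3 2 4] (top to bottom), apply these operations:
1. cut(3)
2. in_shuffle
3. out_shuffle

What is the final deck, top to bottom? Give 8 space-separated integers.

Answer: 4 5 7 3 0 6 1 2

Derivation:
After op 1 (cut(3)): [7 1 3 2 4 0 5 6]
After op 2 (in_shuffle): [4 7 0 1 5 3 6 2]
After op 3 (out_shuffle): [4 5 7 3 0 6 1 2]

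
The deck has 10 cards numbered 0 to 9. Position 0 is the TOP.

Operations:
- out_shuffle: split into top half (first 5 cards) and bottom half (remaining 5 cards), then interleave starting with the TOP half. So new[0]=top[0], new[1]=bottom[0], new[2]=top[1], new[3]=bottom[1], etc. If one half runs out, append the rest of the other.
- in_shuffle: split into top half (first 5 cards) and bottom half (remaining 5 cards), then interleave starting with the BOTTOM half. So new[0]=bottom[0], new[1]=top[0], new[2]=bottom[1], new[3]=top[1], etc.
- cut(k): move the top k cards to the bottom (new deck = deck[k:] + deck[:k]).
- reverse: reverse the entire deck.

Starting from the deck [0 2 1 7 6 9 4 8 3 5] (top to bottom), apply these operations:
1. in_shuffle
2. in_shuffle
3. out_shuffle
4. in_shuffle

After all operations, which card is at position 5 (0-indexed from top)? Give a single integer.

After op 1 (in_shuffle): [9 0 4 2 8 1 3 7 5 6]
After op 2 (in_shuffle): [1 9 3 0 7 4 5 2 6 8]
After op 3 (out_shuffle): [1 4 9 5 3 2 0 6 7 8]
After op 4 (in_shuffle): [2 1 0 4 6 9 7 5 8 3]
Position 5: card 9.

Answer: 9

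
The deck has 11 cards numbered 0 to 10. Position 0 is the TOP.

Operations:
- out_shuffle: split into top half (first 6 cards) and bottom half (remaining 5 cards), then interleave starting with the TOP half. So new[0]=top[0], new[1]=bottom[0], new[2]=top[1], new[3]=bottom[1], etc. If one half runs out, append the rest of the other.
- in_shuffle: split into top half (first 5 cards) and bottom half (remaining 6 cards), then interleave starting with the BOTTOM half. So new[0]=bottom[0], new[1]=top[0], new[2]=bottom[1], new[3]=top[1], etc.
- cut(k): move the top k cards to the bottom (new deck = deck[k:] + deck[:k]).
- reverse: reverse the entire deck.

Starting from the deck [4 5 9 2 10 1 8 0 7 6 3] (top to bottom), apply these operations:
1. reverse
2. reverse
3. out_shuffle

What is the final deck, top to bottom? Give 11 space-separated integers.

Answer: 4 8 5 0 9 7 2 6 10 3 1

Derivation:
After op 1 (reverse): [3 6 7 0 8 1 10 2 9 5 4]
After op 2 (reverse): [4 5 9 2 10 1 8 0 7 6 3]
After op 3 (out_shuffle): [4 8 5 0 9 7 2 6 10 3 1]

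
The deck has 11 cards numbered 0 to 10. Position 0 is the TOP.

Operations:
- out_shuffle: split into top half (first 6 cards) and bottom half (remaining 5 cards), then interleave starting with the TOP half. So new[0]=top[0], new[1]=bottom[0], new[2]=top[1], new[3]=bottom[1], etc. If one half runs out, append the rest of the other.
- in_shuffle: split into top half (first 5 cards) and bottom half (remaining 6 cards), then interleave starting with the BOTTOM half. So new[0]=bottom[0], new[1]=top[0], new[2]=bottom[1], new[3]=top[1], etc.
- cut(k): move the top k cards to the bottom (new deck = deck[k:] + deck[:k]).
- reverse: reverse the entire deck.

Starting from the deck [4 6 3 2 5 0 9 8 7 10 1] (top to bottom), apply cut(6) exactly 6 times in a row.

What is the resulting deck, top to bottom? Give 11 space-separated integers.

Answer: 2 5 0 9 8 7 10 1 4 6 3

Derivation:
After op 1 (cut(6)): [9 8 7 10 1 4 6 3 2 5 0]
After op 2 (cut(6)): [6 3 2 5 0 9 8 7 10 1 4]
After op 3 (cut(6)): [8 7 10 1 4 6 3 2 5 0 9]
After op 4 (cut(6)): [3 2 5 0 9 8 7 10 1 4 6]
After op 5 (cut(6)): [7 10 1 4 6 3 2 5 0 9 8]
After op 6 (cut(6)): [2 5 0 9 8 7 10 1 4 6 3]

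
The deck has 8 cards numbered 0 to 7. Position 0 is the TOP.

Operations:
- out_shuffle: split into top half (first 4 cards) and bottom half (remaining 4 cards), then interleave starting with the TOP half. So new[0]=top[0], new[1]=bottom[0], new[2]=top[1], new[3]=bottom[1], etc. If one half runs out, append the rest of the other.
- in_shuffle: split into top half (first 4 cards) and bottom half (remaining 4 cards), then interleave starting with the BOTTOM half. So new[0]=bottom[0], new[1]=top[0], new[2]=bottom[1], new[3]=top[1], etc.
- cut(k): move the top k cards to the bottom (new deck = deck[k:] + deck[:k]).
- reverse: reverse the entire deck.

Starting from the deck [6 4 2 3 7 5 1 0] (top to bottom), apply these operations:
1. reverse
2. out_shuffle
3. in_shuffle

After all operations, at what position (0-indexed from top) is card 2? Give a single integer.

Answer: 7

Derivation:
After op 1 (reverse): [0 1 5 7 3 2 4 6]
After op 2 (out_shuffle): [0 3 1 2 5 4 7 6]
After op 3 (in_shuffle): [5 0 4 3 7 1 6 2]
Card 2 is at position 7.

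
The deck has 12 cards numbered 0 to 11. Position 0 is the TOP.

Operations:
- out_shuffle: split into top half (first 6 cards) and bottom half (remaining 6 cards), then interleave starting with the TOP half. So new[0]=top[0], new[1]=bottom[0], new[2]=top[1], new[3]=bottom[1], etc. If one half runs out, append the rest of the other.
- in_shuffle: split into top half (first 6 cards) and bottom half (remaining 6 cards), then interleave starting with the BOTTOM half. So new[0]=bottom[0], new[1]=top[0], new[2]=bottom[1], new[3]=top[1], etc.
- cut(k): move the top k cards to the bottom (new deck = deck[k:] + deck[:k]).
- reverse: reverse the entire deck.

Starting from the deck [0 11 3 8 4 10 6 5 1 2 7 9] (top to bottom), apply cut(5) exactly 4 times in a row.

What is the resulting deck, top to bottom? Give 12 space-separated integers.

Answer: 1 2 7 9 0 11 3 8 4 10 6 5

Derivation:
After op 1 (cut(5)): [10 6 5 1 2 7 9 0 11 3 8 4]
After op 2 (cut(5)): [7 9 0 11 3 8 4 10 6 5 1 2]
After op 3 (cut(5)): [8 4 10 6 5 1 2 7 9 0 11 3]
After op 4 (cut(5)): [1 2 7 9 0 11 3 8 4 10 6 5]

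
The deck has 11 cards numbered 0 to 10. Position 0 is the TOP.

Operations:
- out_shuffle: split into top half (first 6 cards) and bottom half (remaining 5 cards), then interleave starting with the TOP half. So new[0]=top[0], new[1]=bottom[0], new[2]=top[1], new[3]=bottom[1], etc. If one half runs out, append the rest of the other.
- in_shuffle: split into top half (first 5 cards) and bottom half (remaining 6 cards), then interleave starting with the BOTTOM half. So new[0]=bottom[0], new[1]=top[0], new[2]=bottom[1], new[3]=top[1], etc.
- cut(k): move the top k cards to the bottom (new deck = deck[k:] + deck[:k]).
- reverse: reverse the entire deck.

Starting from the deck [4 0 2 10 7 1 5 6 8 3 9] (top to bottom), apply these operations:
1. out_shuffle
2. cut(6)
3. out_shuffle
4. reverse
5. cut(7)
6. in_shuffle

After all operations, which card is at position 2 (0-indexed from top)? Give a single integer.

After op 1 (out_shuffle): [4 5 0 6 2 8 10 3 7 9 1]
After op 2 (cut(6)): [10 3 7 9 1 4 5 0 6 2 8]
After op 3 (out_shuffle): [10 5 3 0 7 6 9 2 1 8 4]
After op 4 (reverse): [4 8 1 2 9 6 7 0 3 5 10]
After op 5 (cut(7)): [0 3 5 10 4 8 1 2 9 6 7]
After op 6 (in_shuffle): [8 0 1 3 2 5 9 10 6 4 7]
Position 2: card 1.

Answer: 1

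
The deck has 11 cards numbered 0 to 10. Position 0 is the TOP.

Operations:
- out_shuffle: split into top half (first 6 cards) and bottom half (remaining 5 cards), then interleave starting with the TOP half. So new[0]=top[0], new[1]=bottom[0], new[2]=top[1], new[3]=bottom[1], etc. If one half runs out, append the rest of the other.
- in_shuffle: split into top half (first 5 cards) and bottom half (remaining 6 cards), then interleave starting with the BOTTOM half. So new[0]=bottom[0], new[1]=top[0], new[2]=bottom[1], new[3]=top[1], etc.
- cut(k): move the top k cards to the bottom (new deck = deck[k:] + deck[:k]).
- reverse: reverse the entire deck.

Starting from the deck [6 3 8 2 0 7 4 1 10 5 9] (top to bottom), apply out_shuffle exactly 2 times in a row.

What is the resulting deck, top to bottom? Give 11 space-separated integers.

Answer: 6 2 4 5 3 0 1 9 8 7 10

Derivation:
After op 1 (out_shuffle): [6 4 3 1 8 10 2 5 0 9 7]
After op 2 (out_shuffle): [6 2 4 5 3 0 1 9 8 7 10]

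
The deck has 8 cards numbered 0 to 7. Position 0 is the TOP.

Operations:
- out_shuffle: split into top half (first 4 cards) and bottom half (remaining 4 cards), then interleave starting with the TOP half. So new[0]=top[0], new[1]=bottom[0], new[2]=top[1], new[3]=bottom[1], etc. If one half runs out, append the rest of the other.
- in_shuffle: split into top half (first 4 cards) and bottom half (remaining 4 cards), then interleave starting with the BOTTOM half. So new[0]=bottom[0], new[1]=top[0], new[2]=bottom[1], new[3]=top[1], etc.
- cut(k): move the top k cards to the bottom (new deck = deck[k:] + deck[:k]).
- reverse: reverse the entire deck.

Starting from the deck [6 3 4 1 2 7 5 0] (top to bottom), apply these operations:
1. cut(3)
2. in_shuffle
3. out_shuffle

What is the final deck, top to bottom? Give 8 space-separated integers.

Answer: 0 3 1 7 6 4 2 5

Derivation:
After op 1 (cut(3)): [1 2 7 5 0 6 3 4]
After op 2 (in_shuffle): [0 1 6 2 3 7 4 5]
After op 3 (out_shuffle): [0 3 1 7 6 4 2 5]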